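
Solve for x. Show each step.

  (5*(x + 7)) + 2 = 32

Step 1. [(5*(x + 7)) + 2 = 32] +2 is outermost — subtract 2 both sides. So sub: 5*(x + 7) = 30.
Step 2. [5*(x + 7) = 30] leading coefficient 5: divide by 5, so div: x + 7 = 6.
Step 3. [x + 7 = 6] peel the +7: subtract 7 from each side. So sub: x = -1.

Answer: x ∈ {-1}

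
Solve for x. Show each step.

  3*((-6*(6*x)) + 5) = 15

Step 1. [3*((-6*(6*x)) + 5) = 15] 3·(inner) — divide through by 3, so div: (-6*(6*x)) + 5 = 5.
Step 2. [(-6*(6*x)) + 5 = 5] peel the +5: subtract 5 from each side. So sub: -6*(6*x) = 0.
Step 3. [-6*(6*x) = 0] -6·(inner) — divide through by -6 ⇒ div: 6*x = 0.
Step 4. [6*x = 0] divide by the outer 6, so div: x = 0.

Answer: x ∈ {0}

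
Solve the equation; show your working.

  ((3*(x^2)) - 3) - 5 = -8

Step 1. [((3*(x^2)) - 3) - 5 = -8] add 5: x sits inside (… - 5). So sub: (3*(x^2)) - 3 = -3.
Step 2. [(3*(x^2)) - 3 = -3] -3 is outermost — add 3 both sides, so sub: 3*(x^2) = 0.
Step 3. [3*(x^2) = 0] leading coefficient 3: divide by 3. So div: x^2 = 0.
Step 4. [x^2 = 0] LHS squared, RHS 0 ≥ 0: apply √ (±). So sqrt: x = 0.

Answer: x ∈ {0}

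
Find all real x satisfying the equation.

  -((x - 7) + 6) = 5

Step 1. [-((x - 7) + 6) = 5] leading − — multiply by −1. So neg: (x - 7) + 6 = -5.
Step 2. [(x - 7) + 6 = -5] peel the +6: subtract 6 from each side. So sub: x - 7 = -11.
Step 3. [x - 7 = -11] peel the -7: add 7 from each side ⇒ sub: x = -4.

Answer: x ∈ {-4}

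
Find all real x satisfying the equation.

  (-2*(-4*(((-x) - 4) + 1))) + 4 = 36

Step 1. [(-2*(-4*(((-x) - 4) + 1))) + 4 = 36] -2 | LHS and -2 | 36: pull -2 out, so factor: (-4*(((-x) - 4) + 1)) - 2 = -18.
Step 2. [(-4*(((-x) - 4) + 1)) - 2 = -18] 2 comes off first (add 2) ⇒ sub: -4*(((-x) - 4) + 1) = -16.
Step 3. [-4*(((-x) - 4) + 1) = -16] -4 out front; divide by -4, so div: ((-x) - 4) + 1 = 4.
Step 4. [((-x) - 4) + 1 = 4] 1 comes off first (subtract 1). So sub: (-x) - 4 = 3.
Step 5. [(-x) - 4 = 3] the outer -4 inverts by adding 4, so sub: -x = 7.
Step 6. [-x = 7] leading − — multiply by −1. So neg: x = -7.

Answer: x ∈ {-7}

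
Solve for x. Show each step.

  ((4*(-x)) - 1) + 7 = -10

Step 1. [((4*(-x)) - 1) + 7 = -10] subtract 7: x sits inside (… + 7). So sub: (4*(-x)) - 1 = -17.
Step 2. [(4*(-x)) - 1 = -17] add 1: x sits inside (… - 1) ⇒ sub: 4*(-x) = -16.
Step 3. [4*(-x) = -16] divide by the outer 4 ⇒ div: -x = -4.
Step 4. [-x = -4] flip signs both sides ⇒ neg: x = 4.

Answer: x ∈ {4}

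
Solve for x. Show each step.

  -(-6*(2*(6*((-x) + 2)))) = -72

Step 1. [-(-6*(2*(6*((-x) + 2)))) = -72] leading − — multiply by −1 ⇒ neg: -6*(2*(6*((-x) + 2))) = 72.
Step 2. [-6*(2*(6*((-x) + 2))) = 72] -6·(inner) — divide through by -6, so div: 2*(6*((-x) + 2)) = -12.
Step 3. [2*(6*((-x) + 2)) = -12] 2·(inner) — divide through by 2 ⇒ div: 6*((-x) + 2) = -6.
Step 4. [6*((-x) + 2) = -6] 6 out front; divide by 6, so div: (-x) + 2 = -1.
Step 5. [(-x) + 2 = -1] the outer +2 inverts by subtracting 2, so sub: -x = -3.
Step 6. [-x = -3] leading − — multiply by −1, so neg: x = 3.

Answer: x ∈ {3}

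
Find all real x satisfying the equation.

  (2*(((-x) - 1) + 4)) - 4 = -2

Step 1. [(2*(((-x) - 1) + 4)) - 4 = -2] add 4: x sits inside (… - 4). So sub: 2*(((-x) - 1) + 4) = 2.
Step 2. [2*(((-x) - 1) + 4) = 2] 2 out front; divide by 2 ⇒ div: ((-x) - 1) + 4 = 1.
Step 3. [((-x) - 1) + 4 = 1] +4 is outermost — subtract 4 both sides, so sub: (-x) - 1 = -3.
Step 4. [(-x) - 1 = -3] 1 comes off first (add 1). So sub: -x = -2.
Step 5. [-x = -2] flip signs both sides ⇒ neg: x = 2.

Answer: x ∈ {2}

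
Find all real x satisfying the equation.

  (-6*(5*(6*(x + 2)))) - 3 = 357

Step 1. [(-6*(5*(6*(x + 2)))) - 3 = 357] -3 is outermost — add 3 both sides ⇒ sub: -6*(5*(6*(x + 2))) = 360.
Step 2. [-6*(5*(6*(x + 2))) = 360] divide by the outer -6. So div: 5*(6*(x + 2)) = -60.
Step 3. [5*(6*(x + 2)) = -60] 5·(inner) — divide through by 5, so div: 6*(x + 2) = -12.
Step 4. [6*(x + 2) = -12] LHS = 6·(…); ÷6 both sides, so div: x + 2 = -2.
Step 5. [x + 2 = -2] 2 comes off first (subtract 2), so sub: x = -4.

Answer: x ∈ {-4}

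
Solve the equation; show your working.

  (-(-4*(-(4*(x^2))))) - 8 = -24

Step 1. [(-(-4*(-(4*(x^2))))) - 8 = -24] -8 is outermost — add 8 both sides, so sub: -(-4*(-(4*(x^2)))) = -16.
Step 2. [-(-4*(-(4*(x^2)))) = -16] flip signs both sides, so neg: -4*(-(4*(x^2))) = 16.
Step 3. [-4*(-(4*(x^2))) = 16] LHS = -4·(…); ÷-4 both sides, so div: -(4*(x^2)) = -4.
Step 4. [-(4*(x^2)) = -4] LHS negated; negate both sides, so neg: 4*(x^2) = 4.
Step 5. [4*(x^2) = 4] 4 out front; divide by 4 ⇒ div: x^2 = 1.
Step 6. [x^2 = 1] √ both sides: 1 ≥ 0 gives two branches ⇒ sqrt: x = 1 or -1.

Answer: x ∈ {-1, 1}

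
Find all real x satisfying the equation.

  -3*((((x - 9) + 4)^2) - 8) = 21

Step 1. [-3*((((x - 9) + 4)^2) - 8) = 21] -3 out front; divide by -3, so div: (((x - 9) + 4)^2) - 8 = -7.
Step 2. [(((x - 9) + 4)^2) - 8 = -7] -8 is outermost — add 8 both sides, so sub: ((x - 9) + 4)^2 = 1.
Step 3. [((x - 9) + 4)^2 = 1] LHS squared, RHS 1 ≥ 0: apply √ (±), so sqrt: (x - 9) + 4 = 1 or -1.
Step 4. [(x - 9) + 4 = 1 or -1] the outer +4 inverts by subtracting 4, so sub: x - 9 = -3 or -5.
Step 5. [x - 9 = -3 or -5] 9 comes off first (add 9). So sub: x = 6 or 4.

Answer: x ∈ {4, 6}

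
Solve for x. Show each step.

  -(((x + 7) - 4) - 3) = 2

Step 1. [-(((x + 7) - 4) - 3) = 2] LHS negated; negate both sides. So neg: ((x + 7) - 4) - 3 = -2.
Step 2. [((x + 7) - 4) - 3 = -2] add 3: x sits inside (… - 3) ⇒ sub: (x + 7) - 4 = 1.
Step 3. [(x + 7) - 4 = 1] peel the -4: add 4 from each side, so sub: x + 7 = 5.
Step 4. [x + 7 = 5] peel the +7: subtract 7 from each side ⇒ sub: x = -2.

Answer: x ∈ {-2}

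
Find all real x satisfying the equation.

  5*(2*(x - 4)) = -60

Step 1. [5*(2*(x - 4)) = -60] leading coefficient 5: divide by 5. So div: 2*(x - 4) = -12.
Step 2. [2*(x - 4) = -12] 2·(inner) — divide through by 2, so div: x - 4 = -6.
Step 3. [x - 4 = -6] -4 is outermost — add 4 both sides ⇒ sub: x = -2.

Answer: x ∈ {-2}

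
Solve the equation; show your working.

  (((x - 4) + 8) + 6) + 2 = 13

Step 1. [(((x - 4) + 8) + 6) + 2 = 13] 2 comes off first (subtract 2). So sub: ((x - 4) + 8) + 6 = 11.
Step 2. [((x - 4) + 8) + 6 = 11] 6 comes off first (subtract 6) ⇒ sub: (x - 4) + 8 = 5.
Step 3. [(x - 4) + 8 = 5] peel the +8: subtract 8 from each side ⇒ sub: x - 4 = -3.
Step 4. [x - 4 = -3] add 4: x sits inside (… - 4). So sub: x = 1.

Answer: x ∈ {1}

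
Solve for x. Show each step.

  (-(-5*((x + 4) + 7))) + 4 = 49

Step 1. [(-(-5*((x + 4) + 7))) + 4 = 49] subtract 4: x sits inside (… + 4) ⇒ sub: -(-5*((x + 4) + 7)) = 45.
Step 2. [-(-5*((x + 4) + 7)) = 45] flip signs both sides, so neg: -5*((x + 4) + 7) = -45.
Step 3. [-5*((x + 4) + 7) = -45] LHS = -5·(…); ÷-5 both sides, so div: (x + 4) + 7 = 9.
Step 4. [(x + 4) + 7 = 9] 7 comes off first (subtract 7), so sub: x + 4 = 2.
Step 5. [x + 4 = 2] 4 comes off first (subtract 4), so sub: x = -2.

Answer: x ∈ {-2}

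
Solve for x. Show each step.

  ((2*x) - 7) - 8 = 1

Step 1. [((2*x) - 7) - 8 = 1] peel the -8: add 8 from each side. So sub: (2*x) - 7 = 9.
Step 2. [(2*x) - 7 = 9] -7 is outermost — add 7 both sides. So sub: 2*x = 16.
Step 3. [2*x = 16] divide by the outer 2, so div: x = 8.

Answer: x ∈ {8}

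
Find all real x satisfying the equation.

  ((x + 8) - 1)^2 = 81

Step 1. [((x + 8) - 1)^2 = 81] 81 ≥ 0, LHS is (·)² — take ±√. So sqrt: (x + 8) - 1 = 9 or -9.
Step 2. [(x + 8) - 1 = 9 or -9] the outer -1 inverts by adding 1, so sub: x + 8 = 10 or -8.
Step 3. [x + 8 = 10 or -8] peel the +8: subtract 8 from each side, so sub: x = 2 or -16.

Answer: x ∈ {-16, 2}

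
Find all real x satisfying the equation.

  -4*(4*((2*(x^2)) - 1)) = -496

Step 1. [-4*(4*((2*(x^2)) - 1)) = -496] -4·(inner) — divide through by -4, so div: 4*((2*(x^2)) - 1) = 124.
Step 2. [4*((2*(x^2)) - 1) = 124] divide by the outer 4, so div: (2*(x^2)) - 1 = 31.
Step 3. [(2*(x^2)) - 1 = 31] the outer -1 inverts by adding 1 ⇒ sub: 2*(x^2) = 32.
Step 4. [2*(x^2) = 32] 2 out front; divide by 2 ⇒ div: x^2 = 16.
Step 5. [x^2 = 16] √ both sides: 16 ≥ 0 gives two branches. So sqrt: x = 4 or -4.

Answer: x ∈ {-4, 4}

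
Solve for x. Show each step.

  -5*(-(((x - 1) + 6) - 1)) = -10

Step 1. [-5*(-(((x - 1) + 6) - 1)) = -10] -5·(inner) — divide through by -5 ⇒ div: -(((x - 1) + 6) - 1) = 2.
Step 2. [-(((x - 1) + 6) - 1) = 2] flip signs both sides. So neg: ((x - 1) + 6) - 1 = -2.
Step 3. [((x - 1) + 6) - 1 = -2] peel the -1: add 1 from each side. So sub: (x - 1) + 6 = -1.
Step 4. [(x - 1) + 6 = -1] the outer +6 inverts by subtracting 6, so sub: x - 1 = -7.
Step 5. [x - 1 = -7] peel the -1: add 1 from each side ⇒ sub: x = -6.

Answer: x ∈ {-6}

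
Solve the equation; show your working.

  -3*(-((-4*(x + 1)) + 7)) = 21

Step 1. [-3*(-((-4*(x + 1)) + 7)) = 21] leading coefficient -3: divide by -3, so div: -((-4*(x + 1)) + 7) = -7.
Step 2. [-((-4*(x + 1)) + 7) = -7] flip signs both sides, so neg: (-4*(x + 1)) + 7 = 7.
Step 3. [(-4*(x + 1)) + 7 = 7] subtract 7: x sits inside (… + 7). So sub: -4*(x + 1) = 0.
Step 4. [-4*(x + 1) = 0] -4 out front; divide by -4, so div: x + 1 = 0.
Step 5. [x + 1 = 0] peel the +1: subtract 1 from each side. So sub: x = -1.

Answer: x ∈ {-1}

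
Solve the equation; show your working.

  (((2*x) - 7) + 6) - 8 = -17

Step 1. [(((2*x) - 7) + 6) - 8 = -17] the outer -8 inverts by adding 8 ⇒ sub: ((2*x) - 7) + 6 = -9.
Step 2. [((2*x) - 7) + 6 = -9] subtract 6: x sits inside (… + 6). So sub: (2*x) - 7 = -15.
Step 3. [(2*x) - 7 = -15] 7 comes off first (add 7) ⇒ sub: 2*x = -8.
Step 4. [2*x = -8] LHS = 2·(…); ÷2 both sides, so div: x = -4.

Answer: x ∈ {-4}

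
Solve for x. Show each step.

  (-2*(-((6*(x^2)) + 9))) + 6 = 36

Step 1. [(-2*(-((6*(x^2)) + 9))) + 6 = 36] +6 is outermost — subtract 6 both sides ⇒ sub: -2*(-((6*(x^2)) + 9)) = 30.
Step 2. [-2*(-((6*(x^2)) + 9)) = 30] -2·(inner) — divide through by -2. So div: -((6*(x^2)) + 9) = -15.
Step 3. [-((6*(x^2)) + 9) = -15] leading − — multiply by −1 ⇒ neg: (6*(x^2)) + 9 = 15.
Step 4. [(6*(x^2)) + 9 = 15] 9 comes off first (subtract 9). So sub: 6*(x^2) = 6.
Step 5. [6*(x^2) = 6] divide by the outer 6 ⇒ div: x^2 = 1.
Step 6. [x^2 = 1] √ both sides: 1 ≥ 0 gives two branches ⇒ sqrt: x = 1 or -1.

Answer: x ∈ {-1, 1}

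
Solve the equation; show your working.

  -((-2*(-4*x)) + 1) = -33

Step 1. [-((-2*(-4*x)) + 1) = -33] leading − — multiply by −1, so neg: (-2*(-4*x)) + 1 = 33.
Step 2. [(-2*(-4*x)) + 1 = 33] peel the +1: subtract 1 from each side ⇒ sub: -2*(-4*x) = 32.
Step 3. [-2*(-4*x) = 32] divide by the outer -2, so div: -4*x = -16.
Step 4. [-4*x = -16] -4·(inner) — divide through by -4, so div: x = 4.

Answer: x ∈ {4}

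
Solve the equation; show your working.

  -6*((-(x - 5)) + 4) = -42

Step 1. [-6*((-(x - 5)) + 4) = -42] -6·(inner) — divide through by -6, so div: (-(x - 5)) + 4 = 7.
Step 2. [(-(x - 5)) + 4 = 7] peel the +4: subtract 4 from each side ⇒ sub: -(x - 5) = 3.
Step 3. [-(x - 5) = 3] flip signs both sides ⇒ neg: x - 5 = -3.
Step 4. [x - 5 = -3] 5 comes off first (add 5), so sub: x = 2.

Answer: x ∈ {2}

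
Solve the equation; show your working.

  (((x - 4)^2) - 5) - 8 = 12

Step 1. [(((x - 4)^2) - 5) - 8 = 12] peel the -8: add 8 from each side. So sub: ((x - 4)^2) - 5 = 20.
Step 2. [((x - 4)^2) - 5 = 20] -5 is outermost — add 5 both sides, so sub: (x - 4)^2 = 25.
Step 3. [(x - 4)^2 = 25] √ both sides: 25 ≥ 0 gives two branches. So sqrt: x - 4 = 5 or -5.
Step 4. [x - 4 = 5 or -5] -4 is outermost — add 4 both sides ⇒ sub: x = 9 or -1.

Answer: x ∈ {-1, 9}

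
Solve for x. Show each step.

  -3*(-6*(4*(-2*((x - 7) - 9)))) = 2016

Step 1. [-3*(-6*(4*(-2*((x - 7) - 9)))) = 2016] -3·(inner) — divide through by -3 ⇒ div: -6*(4*(-2*((x - 7) - 9))) = -672.
Step 2. [-6*(4*(-2*((x - 7) - 9))) = -672] leading coefficient -6: divide by -6. So div: 4*(-2*((x - 7) - 9)) = 112.
Step 3. [4*(-2*((x - 7) - 9)) = 112] LHS = 4·(…); ÷4 both sides ⇒ div: -2*((x - 7) - 9) = 28.
Step 4. [-2*((x - 7) - 9) = 28] -2·(inner) — divide through by -2, so div: (x - 7) - 9 = -14.
Step 5. [(x - 7) - 9 = -14] the outer -9 inverts by adding 9 ⇒ sub: x - 7 = -5.
Step 6. [x - 7 = -5] add 7: x sits inside (… - 7), so sub: x = 2.

Answer: x ∈ {2}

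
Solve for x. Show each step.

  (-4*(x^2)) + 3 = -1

Step 1. [(-4*(x^2)) + 3 = -1] +3 is outermost — subtract 3 both sides ⇒ sub: -4*(x^2) = -4.
Step 2. [-4*(x^2) = -4] LHS = -4·(…); ÷-4 both sides ⇒ div: x^2 = 1.
Step 3. [x^2 = 1] √ both sides: 1 ≥ 0 gives two branches. So sqrt: x = 1 or -1.

Answer: x ∈ {-1, 1}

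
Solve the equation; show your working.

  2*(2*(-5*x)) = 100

Step 1. [2*(2*(-5*x)) = 100] 2 out front; divide by 2 ⇒ div: 2*(-5*x) = 50.
Step 2. [2*(-5*x) = 50] LHS = 2·(…); ÷2 both sides ⇒ div: -5*x = 25.
Step 3. [-5*x = 25] divide by the outer -5 ⇒ div: x = -5.

Answer: x ∈ {-5}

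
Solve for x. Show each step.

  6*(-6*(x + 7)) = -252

Step 1. [6*(-6*(x + 7)) = -252] divide by the outer 6, so div: -6*(x + 7) = -42.
Step 2. [-6*(x + 7) = -42] leading coefficient -6: divide by -6. So div: x + 7 = 7.
Step 3. [x + 7 = 7] the outer +7 inverts by subtracting 7, so sub: x = 0.

Answer: x ∈ {0}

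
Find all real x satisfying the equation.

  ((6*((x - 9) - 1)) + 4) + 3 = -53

Step 1. [((6*((x - 9) - 1)) + 4) + 3 = -53] peel the +3: subtract 3 from each side, so sub: (6*((x - 9) - 1)) + 4 = -56.
Step 2. [(6*((x - 9) - 1)) + 4 = -56] peel the +4: subtract 4 from each side, so sub: 6*((x - 9) - 1) = -60.
Step 3. [6*((x - 9) - 1) = -60] leading coefficient 6: divide by 6, so div: (x - 9) - 1 = -10.
Step 4. [(x - 9) - 1 = -10] add 1: x sits inside (… - 1) ⇒ sub: x - 9 = -9.
Step 5. [x - 9 = -9] the outer -9 inverts by adding 9, so sub: x = 0.

Answer: x ∈ {0}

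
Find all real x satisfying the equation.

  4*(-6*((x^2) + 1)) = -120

Step 1. [4*(-6*((x^2) + 1)) = -120] 4 out front; divide by 4. So div: -6*((x^2) + 1) = -30.
Step 2. [-6*((x^2) + 1) = -30] divide by the outer -6 ⇒ div: (x^2) + 1 = 5.
Step 3. [(x^2) + 1 = 5] +1 is outermost — subtract 1 both sides, so sub: x^2 = 4.
Step 4. [x^2 = 4] √ both sides: 4 ≥ 0 gives two branches ⇒ sqrt: x = 2 or -2.

Answer: x ∈ {-2, 2}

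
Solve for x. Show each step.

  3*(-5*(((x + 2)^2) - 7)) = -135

Step 1. [3*(-5*(((x + 2)^2) - 7)) = -135] 3 out front; divide by 3, so div: -5*(((x + 2)^2) - 7) = -45.
Step 2. [-5*(((x + 2)^2) - 7) = -45] divide by the outer -5. So div: ((x + 2)^2) - 7 = 9.
Step 3. [((x + 2)^2) - 7 = 9] the outer -7 inverts by adding 7, so sub: (x + 2)^2 = 16.
Step 4. [(x + 2)^2 = 16] √ both sides: 16 ≥ 0 gives two branches. So sqrt: x + 2 = 4 or -4.
Step 5. [x + 2 = 4 or -4] +2 is outermost — subtract 2 both sides, so sub: x = 2 or -6.

Answer: x ∈ {-6, 2}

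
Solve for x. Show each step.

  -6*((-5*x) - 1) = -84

Step 1. [-6*((-5*x) - 1) = -84] -6·(inner) — divide through by -6 ⇒ div: (-5*x) - 1 = 14.
Step 2. [(-5*x) - 1 = 14] peel the -1: add 1 from each side. So sub: -5*x = 15.
Step 3. [-5*x = 15] leading coefficient -5: divide by -5. So div: x = -3.

Answer: x ∈ {-3}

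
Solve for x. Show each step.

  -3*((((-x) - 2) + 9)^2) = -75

Step 1. [-3*((((-x) - 2) + 9)^2) = -75] -3 out front; divide by -3, so div: (((-x) - 2) + 9)^2 = 25.
Step 2. [(((-x) - 2) + 9)^2 = 25] 25 ≥ 0, LHS is (·)² — take ±√. So sqrt: ((-x) - 2) + 9 = 5 or -5.
Step 3. [((-x) - 2) + 9 = 5 or -5] peel the +9: subtract 9 from each side ⇒ sub: (-x) - 2 = -4 or -14.
Step 4. [(-x) - 2 = -4 or -14] peel the -2: add 2 from each side. So sub: -x = -2 or -12.
Step 5. [-x = -2 or -12] leading − — multiply by −1, so neg: x = 2 or 12.

Answer: x ∈ {2, 12}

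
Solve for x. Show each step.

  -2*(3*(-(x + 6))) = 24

Step 1. [-2*(3*(-(x + 6))) = 24] leading coefficient -2: divide by -2, so div: 3*(-(x + 6)) = -12.
Step 2. [3*(-(x + 6)) = -12] leading coefficient 3: divide by 3. So div: -(x + 6) = -4.
Step 3. [-(x + 6) = -4] leading − — multiply by −1 ⇒ neg: x + 6 = 4.
Step 4. [x + 6 = 4] subtract 6: x sits inside (… + 6). So sub: x = -2.

Answer: x ∈ {-2}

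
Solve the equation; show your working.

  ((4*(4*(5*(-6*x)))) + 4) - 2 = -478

Step 1. [((4*(4*(5*(-6*x)))) + 4) - 2 = -478] 2 comes off first (add 2). So sub: (4*(4*(5*(-6*x)))) + 4 = -476.
Step 2. [(4*(4*(5*(-6*x)))) + 4 = -476] 4 divides every term; factor it out ⇒ factor: (4*(5*(-6*x))) + 1 = -119.
Step 3. [(4*(5*(-6*x))) + 1 = -119] subtract 1: x sits inside (… + 1), so sub: 4*(5*(-6*x)) = -120.
Step 4. [4*(5*(-6*x)) = -120] leading coefficient 4: divide by 4. So div: 5*(-6*x) = -30.
Step 5. [5*(-6*x) = -30] 5·(inner) — divide through by 5, so div: -6*x = -6.
Step 6. [-6*x = -6] leading coefficient -6: divide by -6, so div: x = 1.

Answer: x ∈ {1}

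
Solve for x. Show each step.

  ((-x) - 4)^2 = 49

Step 1. [((-x) - 4)^2 = 49] LHS squared, RHS 49 ≥ 0: apply √ (±). So sqrt: (-x) - 4 = 7 or -7.
Step 2. [(-x) - 4 = 7 or -7] -4 is outermost — add 4 both sides, so sub: -x = 11 or -3.
Step 3. [-x = 11 or -3] flip signs both sides, so neg: x = -11 or 3.

Answer: x ∈ {-11, 3}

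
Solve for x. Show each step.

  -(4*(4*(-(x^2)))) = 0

Step 1. [-(4*(4*(-(x^2)))) = 0] LHS negated; negate both sides ⇒ neg: 4*(4*(-(x^2))) = 0.
Step 2. [4*(4*(-(x^2))) = 0] divide by the outer 4 ⇒ div: 4*(-(x^2)) = 0.
Step 3. [4*(-(x^2)) = 0] 4·(inner) — divide through by 4. So div: -(x^2) = 0.
Step 4. [-(x^2) = 0] flip signs both sides, so neg: x^2 = 0.
Step 5. [x^2 = 0] LHS squared, RHS 0 ≥ 0: apply √ (±), so sqrt: x = 0.

Answer: x ∈ {0}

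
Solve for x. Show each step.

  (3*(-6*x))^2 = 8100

Step 1. [(3*(-6*x))^2 = 8100] 8100 ≥ 0, LHS is (·)² — take ±√, so sqrt: 3*(-6*x) = 90 or -90.
Step 2. [3*(-6*x) = 90 or -90] LHS = 3·(…); ÷3 both sides. So div: -6*x = 30 or -30.
Step 3. [-6*x = 30 or -30] divide by the outer -6. So div: x = -5 or 5.

Answer: x ∈ {-5, 5}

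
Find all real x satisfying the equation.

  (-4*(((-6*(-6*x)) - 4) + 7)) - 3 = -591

Step 1. [(-4*(((-6*(-6*x)) - 4) + 7)) - 3 = -591] -3 is outermost — add 3 both sides. So sub: -4*(((-6*(-6*x)) - 4) + 7) = -588.
Step 2. [-4*(((-6*(-6*x)) - 4) + 7) = -588] LHS = -4·(…); ÷-4 both sides, so div: ((-6*(-6*x)) - 4) + 7 = 147.
Step 3. [((-6*(-6*x)) - 4) + 7 = 147] +7 is outermost — subtract 7 both sides. So sub: (-6*(-6*x)) - 4 = 140.
Step 4. [(-6*(-6*x)) - 4 = 140] -4 is outermost — add 4 both sides. So sub: -6*(-6*x) = 144.
Step 5. [-6*(-6*x) = 144] LHS = -6·(…); ÷-6 both sides, so div: -6*x = -24.
Step 6. [-6*x = -24] -6 out front; divide by -6. So div: x = 4.

Answer: x ∈ {4}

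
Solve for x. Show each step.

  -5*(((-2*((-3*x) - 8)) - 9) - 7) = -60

Step 1. [-5*(((-2*((-3*x) - 8)) - 9) - 7) = -60] -5·(inner) — divide through by -5, so div: ((-2*((-3*x) - 8)) - 9) - 7 = 12.
Step 2. [((-2*((-3*x) - 8)) - 9) - 7 = 12] 7 comes off first (add 7), so sub: (-2*((-3*x) - 8)) - 9 = 19.
Step 3. [(-2*((-3*x) - 8)) - 9 = 19] peel the -9: add 9 from each side, so sub: -2*((-3*x) - 8) = 28.
Step 4. [-2*((-3*x) - 8) = 28] LHS = -2·(…); ÷-2 both sides ⇒ div: (-3*x) - 8 = -14.
Step 5. [(-3*x) - 8 = -14] -8 is outermost — add 8 both sides, so sub: -3*x = -6.
Step 6. [-3*x = -6] -3·(inner) — divide through by -3. So div: x = 2.

Answer: x ∈ {2}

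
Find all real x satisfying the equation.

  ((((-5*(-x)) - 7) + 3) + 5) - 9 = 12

Step 1. [((((-5*(-x)) - 7) + 3) + 5) - 9 = 12] -9 is outermost — add 9 both sides. So sub: (((-5*(-x)) - 7) + 3) + 5 = 21.
Step 2. [(((-5*(-x)) - 7) + 3) + 5 = 21] subtract 5: x sits inside (… + 5), so sub: ((-5*(-x)) - 7) + 3 = 16.
Step 3. [((-5*(-x)) - 7) + 3 = 16] peel the +3: subtract 3 from each side. So sub: (-5*(-x)) - 7 = 13.
Step 4. [(-5*(-x)) - 7 = 13] 7 comes off first (add 7) ⇒ sub: -5*(-x) = 20.
Step 5. [-5*(-x) = 20] -5·(inner) — divide through by -5 ⇒ div: -x = -4.
Step 6. [-x = -4] flip signs both sides. So neg: x = 4.

Answer: x ∈ {4}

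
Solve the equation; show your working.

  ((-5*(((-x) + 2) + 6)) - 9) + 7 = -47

Step 1. [((-5*(((-x) + 2) + 6)) - 9) + 7 = -47] peel the +7: subtract 7 from each side. So sub: (-5*(((-x) + 2) + 6)) - 9 = -54.
Step 2. [(-5*(((-x) + 2) + 6)) - 9 = -54] -9 is outermost — add 9 both sides, so sub: -5*(((-x) + 2) + 6) = -45.
Step 3. [-5*(((-x) + 2) + 6) = -45] leading coefficient -5: divide by -5. So div: ((-x) + 2) + 6 = 9.
Step 4. [((-x) + 2) + 6 = 9] subtract 6: x sits inside (… + 6) ⇒ sub: (-x) + 2 = 3.
Step 5. [(-x) + 2 = 3] 2 comes off first (subtract 2). So sub: -x = 1.
Step 6. [-x = 1] flip signs both sides, so neg: x = -1.

Answer: x ∈ {-1}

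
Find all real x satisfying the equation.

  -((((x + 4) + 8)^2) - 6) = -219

Step 1. [-((((x + 4) + 8)^2) - 6) = -219] LHS negated; negate both sides. So neg: (((x + 4) + 8)^2) - 6 = 219.
Step 2. [(((x + 4) + 8)^2) - 6 = 219] 6 comes off first (add 6), so sub: ((x + 4) + 8)^2 = 225.
Step 3. [((x + 4) + 8)^2 = 225] √ both sides: 225 ≥ 0 gives two branches. So sqrt: (x + 4) + 8 = 15 or -15.
Step 4. [(x + 4) + 8 = 15 or -15] the outer +8 inverts by subtracting 8. So sub: x + 4 = 7 or -23.
Step 5. [x + 4 = 7 or -23] subtract 4: x sits inside (… + 4). So sub: x = 3 or -27.

Answer: x ∈ {-27, 3}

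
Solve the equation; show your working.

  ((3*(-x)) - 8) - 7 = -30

Step 1. [((3*(-x)) - 8) - 7 = -30] 7 comes off first (add 7). So sub: (3*(-x)) - 8 = -23.
Step 2. [(3*(-x)) - 8 = -23] -8 is outermost — add 8 both sides, so sub: 3*(-x) = -15.
Step 3. [3*(-x) = -15] leading coefficient 3: divide by 3. So div: -x = -5.
Step 4. [-x = -5] LHS negated; negate both sides ⇒ neg: x = 5.

Answer: x ∈ {5}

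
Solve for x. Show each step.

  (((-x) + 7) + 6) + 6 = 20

Step 1. [(((-x) + 7) + 6) + 6 = 20] the outer +6 inverts by subtracting 6, so sub: ((-x) + 7) + 6 = 14.
Step 2. [((-x) + 7) + 6 = 14] 6 comes off first (subtract 6). So sub: (-x) + 7 = 8.
Step 3. [(-x) + 7 = 8] +7 is outermost — subtract 7 both sides. So sub: -x = 1.
Step 4. [-x = 1] flip signs both sides, so neg: x = -1.

Answer: x ∈ {-1}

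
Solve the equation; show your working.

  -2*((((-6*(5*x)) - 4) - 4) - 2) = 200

Step 1. [-2*((((-6*(5*x)) - 4) - 4) - 2) = 200] leading coefficient -2: divide by -2, so div: (((-6*(5*x)) - 4) - 4) - 2 = -100.
Step 2. [(((-6*(5*x)) - 4) - 4) - 2 = -100] the outer -2 inverts by adding 2 ⇒ sub: ((-6*(5*x)) - 4) - 4 = -98.
Step 3. [((-6*(5*x)) - 4) - 4 = -98] add 4: x sits inside (… - 4). So sub: (-6*(5*x)) - 4 = -94.
Step 4. [(-6*(5*x)) - 4 = -94] -4 is outermost — add 4 both sides. So sub: -6*(5*x) = -90.
Step 5. [-6*(5*x) = -90] -6 out front; divide by -6. So div: 5*x = 15.
Step 6. [5*x = 15] 5 out front; divide by 5. So div: x = 3.

Answer: x ∈ {3}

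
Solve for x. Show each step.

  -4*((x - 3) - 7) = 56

Step 1. [-4*((x - 3) - 7) = 56] -4·(inner) — divide through by -4. So div: (x - 3) - 7 = -14.
Step 2. [(x - 3) - 7 = -14] 7 comes off first (add 7) ⇒ sub: x - 3 = -7.
Step 3. [x - 3 = -7] add 3: x sits inside (… - 3) ⇒ sub: x = -4.

Answer: x ∈ {-4}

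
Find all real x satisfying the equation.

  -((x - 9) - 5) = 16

Step 1. [-((x - 9) - 5) = 16] leading − — multiply by −1, so neg: (x - 9) - 5 = -16.
Step 2. [(x - 9) - 5 = -16] peel the -5: add 5 from each side, so sub: x - 9 = -11.
Step 3. [x - 9 = -11] add 9: x sits inside (… - 9), so sub: x = -2.

Answer: x ∈ {-2}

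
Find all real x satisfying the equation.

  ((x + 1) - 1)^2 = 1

Step 1. [((x + 1) - 1)^2 = 1] LHS squared, RHS 1 ≥ 0: apply √ (±), so sqrt: (x + 1) - 1 = 1 or -1.
Step 2. [(x + 1) - 1 = 1 or -1] add 1: x sits inside (… - 1), so sub: x + 1 = 2 or 0.
Step 3. [x + 1 = 2 or 0] 1 comes off first (subtract 1), so sub: x = 1 or -1.

Answer: x ∈ {-1, 1}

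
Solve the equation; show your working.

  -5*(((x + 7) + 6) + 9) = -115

Step 1. [-5*(((x + 7) + 6) + 9) = -115] -5 out front; divide by -5, so div: ((x + 7) + 6) + 9 = 23.
Step 2. [((x + 7) + 6) + 9 = 23] +9 is outermost — subtract 9 both sides. So sub: (x + 7) + 6 = 14.
Step 3. [(x + 7) + 6 = 14] +6 is outermost — subtract 6 both sides, so sub: x + 7 = 8.
Step 4. [x + 7 = 8] +7 is outermost — subtract 7 both sides ⇒ sub: x = 1.

Answer: x ∈ {1}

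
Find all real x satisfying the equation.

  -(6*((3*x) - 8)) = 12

Step 1. [-(6*((3*x) - 8)) = 12] flip signs both sides ⇒ neg: 6*((3*x) - 8) = -12.
Step 2. [6*((3*x) - 8) = -12] leading coefficient 6: divide by 6, so div: (3*x) - 8 = -2.
Step 3. [(3*x) - 8 = -2] add 8: x sits inside (… - 8). So sub: 3*x = 6.
Step 4. [3*x = 6] 3 out front; divide by 3, so div: x = 2.

Answer: x ∈ {2}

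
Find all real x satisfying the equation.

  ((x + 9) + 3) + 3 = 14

Step 1. [((x + 9) + 3) + 3 = 14] the outer +3 inverts by subtracting 3, so sub: (x + 9) + 3 = 11.
Step 2. [(x + 9) + 3 = 11] the outer +3 inverts by subtracting 3, so sub: x + 9 = 8.
Step 3. [x + 9 = 8] the outer +9 inverts by subtracting 9 ⇒ sub: x = -1.

Answer: x ∈ {-1}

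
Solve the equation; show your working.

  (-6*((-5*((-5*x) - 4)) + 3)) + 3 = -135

Step 1. [(-6*((-5*((-5*x) - 4)) + 3)) + 3 = -135] 3 comes off first (subtract 3). So sub: -6*((-5*((-5*x) - 4)) + 3) = -138.
Step 2. [-6*((-5*((-5*x) - 4)) + 3) = -138] divide by the outer -6. So div: (-5*((-5*x) - 4)) + 3 = 23.
Step 3. [(-5*((-5*x) - 4)) + 3 = 23] the outer +3 inverts by subtracting 3 ⇒ sub: -5*((-5*x) - 4) = 20.
Step 4. [-5*((-5*x) - 4) = 20] leading coefficient -5: divide by -5 ⇒ div: (-5*x) - 4 = -4.
Step 5. [(-5*x) - 4 = -4] the outer -4 inverts by adding 4. So sub: -5*x = 0.
Step 6. [-5*x = 0] leading coefficient -5: divide by -5 ⇒ div: x = 0.

Answer: x ∈ {0}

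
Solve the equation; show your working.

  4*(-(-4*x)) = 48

Step 1. [4*(-(-4*x)) = 48] leading coefficient 4: divide by 4. So div: -(-4*x) = 12.
Step 2. [-(-4*x) = 12] leading − — multiply by −1 ⇒ neg: -4*x = -12.
Step 3. [-4*x = -12] leading coefficient -4: divide by -4, so div: x = 3.

Answer: x ∈ {3}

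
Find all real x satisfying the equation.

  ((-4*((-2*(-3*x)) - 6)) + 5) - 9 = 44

Step 1. [((-4*((-2*(-3*x)) - 6)) + 5) - 9 = 44] 9 comes off first (add 9), so sub: (-4*((-2*(-3*x)) - 6)) + 5 = 53.
Step 2. [(-4*((-2*(-3*x)) - 6)) + 5 = 53] the outer +5 inverts by subtracting 5. So sub: -4*((-2*(-3*x)) - 6) = 48.
Step 3. [-4*((-2*(-3*x)) - 6) = 48] LHS = -4·(…); ÷-4 both sides ⇒ div: (-2*(-3*x)) - 6 = -12.
Step 4. [(-2*(-3*x)) - 6 = -12] -2 | LHS and -2 | -12: pull -2 out ⇒ factor: (-3*x) + 3 = 6.
Step 5. [(-3*x) + 3 = 6] common factor -3 (LHS and 6) — divide through. So factor: x - 1 = -2.
Step 6. [x - 1 = -2] peel the -1: add 1 from each side. So sub: x = -1.

Answer: x ∈ {-1}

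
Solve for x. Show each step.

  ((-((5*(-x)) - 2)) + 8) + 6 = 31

Step 1. [((-((5*(-x)) - 2)) + 8) + 6 = 31] subtract 6: x sits inside (… + 6) ⇒ sub: (-((5*(-x)) - 2)) + 8 = 25.
Step 2. [(-((5*(-x)) - 2)) + 8 = 25] 8 comes off first (subtract 8), so sub: -((5*(-x)) - 2) = 17.
Step 3. [-((5*(-x)) - 2) = 17] leading − — multiply by −1, so neg: (5*(-x)) - 2 = -17.
Step 4. [(5*(-x)) - 2 = -17] the outer -2 inverts by adding 2, so sub: 5*(-x) = -15.
Step 5. [5*(-x) = -15] divide by the outer 5 ⇒ div: -x = -3.
Step 6. [-x = -3] leading − — multiply by −1, so neg: x = 3.

Answer: x ∈ {3}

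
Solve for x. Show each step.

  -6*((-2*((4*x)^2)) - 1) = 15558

Step 1. [-6*((-2*((4*x)^2)) - 1) = 15558] leading coefficient -6: divide by -6. So div: (-2*((4*x)^2)) - 1 = -2593.
Step 2. [(-2*((4*x)^2)) - 1 = -2593] the outer -1 inverts by adding 1, so sub: -2*((4*x)^2) = -2592.
Step 3. [-2*((4*x)^2) = -2592] LHS = -2·(…); ÷-2 both sides. So div: (4*x)^2 = 1296.
Step 4. [(4*x)^2 = 1296] LHS squared, RHS 1296 ≥ 0: apply √ (±) ⇒ sqrt: 4*x = 36 or -36.
Step 5. [4*x = 36 or -36] 4 out front; divide by 4 ⇒ div: x = 9 or -9.

Answer: x ∈ {-9, 9}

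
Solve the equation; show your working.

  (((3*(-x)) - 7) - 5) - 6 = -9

Step 1. [(((3*(-x)) - 7) - 5) - 6 = -9] 6 comes off first (add 6) ⇒ sub: ((3*(-x)) - 7) - 5 = -3.
Step 2. [((3*(-x)) - 7) - 5 = -3] 5 comes off first (add 5), so sub: (3*(-x)) - 7 = 2.
Step 3. [(3*(-x)) - 7 = 2] -7 is outermost — add 7 both sides, so sub: 3*(-x) = 9.
Step 4. [3*(-x) = 9] LHS = 3·(…); ÷3 both sides ⇒ div: -x = 3.
Step 5. [-x = 3] flip signs both sides ⇒ neg: x = -3.

Answer: x ∈ {-3}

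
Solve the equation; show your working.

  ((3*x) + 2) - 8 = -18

Step 1. [((3*x) + 2) - 8 = -18] -8 is outermost — add 8 both sides. So sub: (3*x) + 2 = -10.
Step 2. [(3*x) + 2 = -10] subtract 2: x sits inside (… + 2), so sub: 3*x = -12.
Step 3. [3*x = -12] LHS = 3·(…); ÷3 both sides ⇒ div: x = -4.

Answer: x ∈ {-4}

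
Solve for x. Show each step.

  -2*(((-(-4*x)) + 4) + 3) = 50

Step 1. [-2*(((-(-4*x)) + 4) + 3) = 50] leading coefficient -2: divide by -2, so div: ((-(-4*x)) + 4) + 3 = -25.
Step 2. [((-(-4*x)) + 4) + 3 = -25] subtract 3: x sits inside (… + 3). So sub: (-(-4*x)) + 4 = -28.
Step 3. [(-(-4*x)) + 4 = -28] peel the +4: subtract 4 from each side. So sub: -(-4*x) = -32.
Step 4. [-(-4*x) = -32] leading − — multiply by −1, so neg: -4*x = 32.
Step 5. [-4*x = 32] LHS = -4·(…); ÷-4 both sides, so div: x = -8.

Answer: x ∈ {-8}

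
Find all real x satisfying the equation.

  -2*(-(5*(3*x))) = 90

Step 1. [-2*(-(5*(3*x))) = 90] divide by the outer -2, so div: -(5*(3*x)) = -45.
Step 2. [-(5*(3*x)) = -45] leading − — multiply by −1. So neg: 5*(3*x) = 45.
Step 3. [5*(3*x) = 45] 5 out front; divide by 5, so div: 3*x = 9.
Step 4. [3*x = 9] leading coefficient 3: divide by 3, so div: x = 3.

Answer: x ∈ {3}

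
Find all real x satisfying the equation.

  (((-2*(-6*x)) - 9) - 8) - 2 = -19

Step 1. [(((-2*(-6*x)) - 9) - 8) - 2 = -19] peel the -2: add 2 from each side ⇒ sub: ((-2*(-6*x)) - 9) - 8 = -17.
Step 2. [((-2*(-6*x)) - 9) - 8 = -17] the outer -8 inverts by adding 8 ⇒ sub: (-2*(-6*x)) - 9 = -9.
Step 3. [(-2*(-6*x)) - 9 = -9] peel the -9: add 9 from each side. So sub: -2*(-6*x) = 0.
Step 4. [-2*(-6*x) = 0] -2·(inner) — divide through by -2, so div: -6*x = 0.
Step 5. [-6*x = 0] divide by the outer -6 ⇒ div: x = 0.

Answer: x ∈ {0}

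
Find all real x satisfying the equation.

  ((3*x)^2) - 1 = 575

Step 1. [((3*x)^2) - 1 = 575] 1 comes off first (add 1). So sub: (3*x)^2 = 576.
Step 2. [(3*x)^2 = 576] √ both sides: 576 ≥ 0 gives two branches ⇒ sqrt: 3*x = 24 or -24.
Step 3. [3*x = 24 or -24] divide by the outer 3, so div: x = 8 or -8.

Answer: x ∈ {-8, 8}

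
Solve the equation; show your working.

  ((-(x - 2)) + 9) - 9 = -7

Step 1. [((-(x - 2)) + 9) - 9 = -7] 9 comes off first (add 9). So sub: (-(x - 2)) + 9 = 2.
Step 2. [(-(x - 2)) + 9 = 2] 9 comes off first (subtract 9) ⇒ sub: -(x - 2) = -7.
Step 3. [-(x - 2) = -7] leading − — multiply by −1, so neg: x - 2 = 7.
Step 4. [x - 2 = 7] 2 comes off first (add 2). So sub: x = 9.

Answer: x ∈ {9}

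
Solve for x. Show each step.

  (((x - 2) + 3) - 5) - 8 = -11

Step 1. [(((x - 2) + 3) - 5) - 8 = -11] peel the -8: add 8 from each side. So sub: ((x - 2) + 3) - 5 = -3.
Step 2. [((x - 2) + 3) - 5 = -3] 5 comes off first (add 5) ⇒ sub: (x - 2) + 3 = 2.
Step 3. [(x - 2) + 3 = 2] 3 comes off first (subtract 3). So sub: x - 2 = -1.
Step 4. [x - 2 = -1] the outer -2 inverts by adding 2, so sub: x = 1.

Answer: x ∈ {1}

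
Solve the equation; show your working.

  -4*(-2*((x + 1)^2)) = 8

Step 1. [-4*(-2*((x + 1)^2)) = 8] -4 out front; divide by -4, so div: -2*((x + 1)^2) = -2.
Step 2. [-2*((x + 1)^2) = -2] LHS = -2·(…); ÷-2 both sides, so div: (x + 1)^2 = 1.
Step 3. [(x + 1)^2 = 1] 1 ≥ 0, LHS is (·)² — take ±√, so sqrt: x + 1 = 1 or -1.
Step 4. [x + 1 = 1 or -1] subtract 1: x sits inside (… + 1). So sub: x = 0 or -2.

Answer: x ∈ {-2, 0}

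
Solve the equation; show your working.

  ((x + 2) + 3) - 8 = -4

Step 1. [((x + 2) + 3) - 8 = -4] 8 comes off first (add 8) ⇒ sub: (x + 2) + 3 = 4.
Step 2. [(x + 2) + 3 = 4] peel the +3: subtract 3 from each side, so sub: x + 2 = 1.
Step 3. [x + 2 = 1] +2 is outermost — subtract 2 both sides ⇒ sub: x = -1.

Answer: x ∈ {-1}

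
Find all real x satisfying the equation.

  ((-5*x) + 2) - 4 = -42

Step 1. [((-5*x) + 2) - 4 = -42] add 4: x sits inside (… - 4), so sub: (-5*x) + 2 = -38.
Step 2. [(-5*x) + 2 = -38] peel the +2: subtract 2 from each side, so sub: -5*x = -40.
Step 3. [-5*x = -40] divide by the outer -5, so div: x = 8.

Answer: x ∈ {8}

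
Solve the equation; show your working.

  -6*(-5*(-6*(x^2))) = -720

Step 1. [-6*(-5*(-6*(x^2))) = -720] leading coefficient -6: divide by -6 ⇒ div: -5*(-6*(x^2)) = 120.
Step 2. [-5*(-6*(x^2)) = 120] LHS = -5·(…); ÷-5 both sides. So div: -6*(x^2) = -24.
Step 3. [-6*(x^2) = -24] LHS = -6·(…); ÷-6 both sides ⇒ div: x^2 = 4.
Step 4. [x^2 = 4] √ both sides: 4 ≥ 0 gives two branches, so sqrt: x = 2 or -2.

Answer: x ∈ {-2, 2}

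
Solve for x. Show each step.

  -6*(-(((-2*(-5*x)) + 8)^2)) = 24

Step 1. [-6*(-(((-2*(-5*x)) + 8)^2)) = 24] -6 out front; divide by -6. So div: -(((-2*(-5*x)) + 8)^2) = -4.
Step 2. [-(((-2*(-5*x)) + 8)^2) = -4] LHS negated; negate both sides. So neg: ((-2*(-5*x)) + 8)^2 = 4.
Step 3. [((-2*(-5*x)) + 8)^2 = 4] LHS squared, RHS 4 ≥ 0: apply √ (±) ⇒ sqrt: (-2*(-5*x)) + 8 = 2 or -2.
Step 4. [(-2*(-5*x)) + 8 = 2 or -2] common factor -2 (LHS and 2 or -2) — divide through ⇒ factor: (-5*x) - 4 = -1 or 1.
Step 5. [(-5*x) - 4 = -1 or 1] 4 comes off first (add 4) ⇒ sub: -5*x = 3 or 5.
Step 6. [-5*x = 3 or 5] leading coefficient -5: divide by -5. So div: x = -3/5 or -1.

Answer: x ∈ {-1, -3/5}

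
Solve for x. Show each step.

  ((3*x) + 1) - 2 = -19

Step 1. [((3*x) + 1) - 2 = -19] 2 comes off first (add 2), so sub: (3*x) + 1 = -17.
Step 2. [(3*x) + 1 = -17] peel the +1: subtract 1 from each side, so sub: 3*x = -18.
Step 3. [3*x = -18] 3·(inner) — divide through by 3. So div: x = -6.

Answer: x ∈ {-6}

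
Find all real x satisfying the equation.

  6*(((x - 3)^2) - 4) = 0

Step 1. [6*(((x - 3)^2) - 4) = 0] LHS = 6·(…); ÷6 both sides. So div: ((x - 3)^2) - 4 = 0.
Step 2. [((x - 3)^2) - 4 = 0] the outer -4 inverts by adding 4, so sub: (x - 3)^2 = 4.
Step 3. [(x - 3)^2 = 4] LHS squared, RHS 4 ≥ 0: apply √ (±). So sqrt: x - 3 = 2 or -2.
Step 4. [x - 3 = 2 or -2] peel the -3: add 3 from each side ⇒ sub: x = 5 or 1.

Answer: x ∈ {1, 5}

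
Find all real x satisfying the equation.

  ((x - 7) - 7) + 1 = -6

Step 1. [((x - 7) - 7) + 1 = -6] +1 is outermost — subtract 1 both sides, so sub: (x - 7) - 7 = -7.
Step 2. [(x - 7) - 7 = -7] peel the -7: add 7 from each side. So sub: x - 7 = 0.
Step 3. [x - 7 = 0] -7 is outermost — add 7 both sides, so sub: x = 7.

Answer: x ∈ {7}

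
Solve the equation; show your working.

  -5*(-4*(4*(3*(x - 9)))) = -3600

Step 1. [-5*(-4*(4*(3*(x - 9)))) = -3600] -5·(inner) — divide through by -5, so div: -4*(4*(3*(x - 9))) = 720.
Step 2. [-4*(4*(3*(x - 9))) = 720] LHS = -4·(…); ÷-4 both sides ⇒ div: 4*(3*(x - 9)) = -180.
Step 3. [4*(3*(x - 9)) = -180] divide by the outer 4. So div: 3*(x - 9) = -45.
Step 4. [3*(x - 9) = -45] leading coefficient 3: divide by 3, so div: x - 9 = -15.
Step 5. [x - 9 = -15] peel the -9: add 9 from each side. So sub: x = -6.

Answer: x ∈ {-6}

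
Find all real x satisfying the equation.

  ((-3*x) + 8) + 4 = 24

Step 1. [((-3*x) + 8) + 4 = 24] subtract 4: x sits inside (… + 4) ⇒ sub: (-3*x) + 8 = 20.
Step 2. [(-3*x) + 8 = 20] +8 is outermost — subtract 8 both sides, so sub: -3*x = 12.
Step 3. [-3*x = 12] divide by the outer -3 ⇒ div: x = -4.

Answer: x ∈ {-4}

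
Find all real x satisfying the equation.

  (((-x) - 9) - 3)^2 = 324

Step 1. [(((-x) - 9) - 3)^2 = 324] 324 ≥ 0, LHS is (·)² — take ±√, so sqrt: ((-x) - 9) - 3 = 18 or -18.
Step 2. [((-x) - 9) - 3 = 18 or -18] peel the -3: add 3 from each side, so sub: (-x) - 9 = 21 or -15.
Step 3. [(-x) - 9 = 21 or -15] add 9: x sits inside (… - 9), so sub: -x = 30 or -6.
Step 4. [-x = 30 or -6] flip signs both sides. So neg: x = -30 or 6.

Answer: x ∈ {-30, 6}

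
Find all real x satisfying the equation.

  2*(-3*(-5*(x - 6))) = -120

Step 1. [2*(-3*(-5*(x - 6))) = -120] leading coefficient 2: divide by 2. So div: -3*(-5*(x - 6)) = -60.
Step 2. [-3*(-5*(x - 6)) = -60] -3 out front; divide by -3 ⇒ div: -5*(x - 6) = 20.
Step 3. [-5*(x - 6) = 20] leading coefficient -5: divide by -5 ⇒ div: x - 6 = -4.
Step 4. [x - 6 = -4] add 6: x sits inside (… - 6) ⇒ sub: x = 2.

Answer: x ∈ {2}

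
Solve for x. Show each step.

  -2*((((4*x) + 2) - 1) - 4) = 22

Step 1. [-2*((((4*x) + 2) - 1) - 4) = 22] LHS = -2·(…); ÷-2 both sides ⇒ div: (((4*x) + 2) - 1) - 4 = -11.
Step 2. [(((4*x) + 2) - 1) - 4 = -11] the outer -4 inverts by adding 4, so sub: ((4*x) + 2) - 1 = -7.
Step 3. [((4*x) + 2) - 1 = -7] 1 comes off first (add 1) ⇒ sub: (4*x) + 2 = -6.
Step 4. [(4*x) + 2 = -6] +2 is outermost — subtract 2 both sides ⇒ sub: 4*x = -8.
Step 5. [4*x = -8] 4 out front; divide by 4. So div: x = -2.

Answer: x ∈ {-2}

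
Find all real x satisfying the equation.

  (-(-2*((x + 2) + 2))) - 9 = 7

Step 1. [(-(-2*((x + 2) + 2))) - 9 = 7] add 9: x sits inside (… - 9). So sub: -(-2*((x + 2) + 2)) = 16.
Step 2. [-(-2*((x + 2) + 2)) = 16] flip signs both sides. So neg: -2*((x + 2) + 2) = -16.
Step 3. [-2*((x + 2) + 2) = -16] divide by the outer -2, so div: (x + 2) + 2 = 8.
Step 4. [(x + 2) + 2 = 8] +2 is outermost — subtract 2 both sides, so sub: x + 2 = 6.
Step 5. [x + 2 = 6] 2 comes off first (subtract 2). So sub: x = 4.

Answer: x ∈ {4}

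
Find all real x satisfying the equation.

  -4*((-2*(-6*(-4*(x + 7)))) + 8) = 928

Step 1. [-4*((-2*(-6*(-4*(x + 7)))) + 8) = 928] -4·(inner) — divide through by -4. So div: (-2*(-6*(-4*(x + 7)))) + 8 = -232.
Step 2. [(-2*(-6*(-4*(x + 7)))) + 8 = -232] -2 | LHS and -2 | -232: pull -2 out, so factor: (-6*(-4*(x + 7))) - 4 = 116.
Step 3. [(-6*(-4*(x + 7))) - 4 = 116] add 4: x sits inside (… - 4), so sub: -6*(-4*(x + 7)) = 120.
Step 4. [-6*(-4*(x + 7)) = 120] divide by the outer -6. So div: -4*(x + 7) = -20.
Step 5. [-4*(x + 7) = -20] -4·(inner) — divide through by -4, so div: x + 7 = 5.
Step 6. [x + 7 = 5] peel the +7: subtract 7 from each side, so sub: x = -2.

Answer: x ∈ {-2}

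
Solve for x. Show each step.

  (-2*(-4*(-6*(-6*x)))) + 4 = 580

Step 1. [(-2*(-4*(-6*(-6*x)))) + 4 = 580] peel the +4: subtract 4 from each side. So sub: -2*(-4*(-6*(-6*x))) = 576.
Step 2. [-2*(-4*(-6*(-6*x))) = 576] LHS = -2·(…); ÷-2 both sides. So div: -4*(-6*(-6*x)) = -288.
Step 3. [-4*(-6*(-6*x)) = -288] leading coefficient -4: divide by -4, so div: -6*(-6*x) = 72.
Step 4. [-6*(-6*x) = 72] -6 out front; divide by -6 ⇒ div: -6*x = -12.
Step 5. [-6*x = -12] leading coefficient -6: divide by -6 ⇒ div: x = 2.

Answer: x ∈ {2}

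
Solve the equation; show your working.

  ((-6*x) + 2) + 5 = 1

Step 1. [((-6*x) + 2) + 5 = 1] subtract 5: x sits inside (… + 5) ⇒ sub: (-6*x) + 2 = -4.
Step 2. [(-6*x) + 2 = -4] peel the +2: subtract 2 from each side, so sub: -6*x = -6.
Step 3. [-6*x = -6] leading coefficient -6: divide by -6, so div: x = 1.

Answer: x ∈ {1}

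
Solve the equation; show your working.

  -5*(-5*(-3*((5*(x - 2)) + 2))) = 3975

Step 1. [-5*(-5*(-3*((5*(x - 2)) + 2))) = 3975] divide by the outer -5 ⇒ div: -5*(-3*((5*(x - 2)) + 2)) = -795.
Step 2. [-5*(-3*((5*(x - 2)) + 2)) = -795] leading coefficient -5: divide by -5 ⇒ div: -3*((5*(x - 2)) + 2) = 159.
Step 3. [-3*((5*(x - 2)) + 2) = 159] leading coefficient -3: divide by -3. So div: (5*(x - 2)) + 2 = -53.
Step 4. [(5*(x - 2)) + 2 = -53] 2 comes off first (subtract 2), so sub: 5*(x - 2) = -55.
Step 5. [5*(x - 2) = -55] leading coefficient 5: divide by 5 ⇒ div: x - 2 = -11.
Step 6. [x - 2 = -11] the outer -2 inverts by adding 2, so sub: x = -9.

Answer: x ∈ {-9}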